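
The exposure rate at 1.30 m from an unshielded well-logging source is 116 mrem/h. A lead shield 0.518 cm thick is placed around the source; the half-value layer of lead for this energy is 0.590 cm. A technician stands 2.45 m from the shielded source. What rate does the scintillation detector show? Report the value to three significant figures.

17.8 mrem/h

Distance alone: 116 × (1.30/2.45)² = 116 × 0.2815 = 32.65 mrem/h.
Shield: 0.518/0.590 = 0.8780 half-value layers → attenuation 2^(−0.8780) = 0.5441.
Combined: 32.65 × 0.5441 = 17.76 mrem/h.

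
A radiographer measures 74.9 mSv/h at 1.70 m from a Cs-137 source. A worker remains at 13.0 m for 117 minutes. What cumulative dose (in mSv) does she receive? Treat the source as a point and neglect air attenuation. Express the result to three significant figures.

Applying the 1/r² law, rate at 13.0 m:
74.9 × (1.70/13.0)² = 74.9 × 0.01710 = 1.281 mSv/h.
Dose = rate × time = 1.281 mSv/h × 1.950 h = 2.498 mSv.

2.50 mSv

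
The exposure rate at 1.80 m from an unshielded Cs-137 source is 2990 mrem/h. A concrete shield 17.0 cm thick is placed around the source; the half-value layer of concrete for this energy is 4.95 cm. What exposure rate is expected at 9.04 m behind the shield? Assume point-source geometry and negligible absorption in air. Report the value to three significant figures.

Distance alone: 2990 × (1.80/9.04)² = 2990 × 0.03965 = 118.6 mrem/h.
Shield: 17.0/4.95 = 3.434 half-value layers → attenuation 2^(−3.434) = 0.09253.
Combined: 118.6 × 0.09253 = 10.97 mrem/h.

11.0 mrem/h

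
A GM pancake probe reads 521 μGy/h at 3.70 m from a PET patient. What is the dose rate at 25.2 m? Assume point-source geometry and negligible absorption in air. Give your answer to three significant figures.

11.2 μGy/h

Since intensity falls as 1/r², the rate at 25.2 m is
521 × (3.70/25.2)² = 521 × 0.02156 = 11.23 μGy/h.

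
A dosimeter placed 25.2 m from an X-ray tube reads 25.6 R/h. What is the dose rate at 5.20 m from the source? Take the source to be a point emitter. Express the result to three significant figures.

By the inverse-square law, scaling from 25.2 m to 5.20 m:
(25.2/5.20)² = 23.49, so 25.6 × 23.49 = 601.3 R/h.

601 R/h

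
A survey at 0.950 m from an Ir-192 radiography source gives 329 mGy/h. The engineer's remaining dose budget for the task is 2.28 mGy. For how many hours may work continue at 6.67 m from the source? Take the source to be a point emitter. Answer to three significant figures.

0.342 h

Intensity scales as (d₁/d₂)², so rate at 6.67 m:
(0.950/6.67)² = 0.02029, so 329 × 0.02029 = 6.675 mGy/h.
Stay time = 2.28 mGy ÷ 6.675 mGy/h = 0.3416 h.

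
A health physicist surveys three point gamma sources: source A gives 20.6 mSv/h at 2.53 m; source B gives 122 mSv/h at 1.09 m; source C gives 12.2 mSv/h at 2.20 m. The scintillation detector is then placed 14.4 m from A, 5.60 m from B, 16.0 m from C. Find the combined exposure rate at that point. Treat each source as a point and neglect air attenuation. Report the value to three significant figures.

5.49 mSv/h

Each source contributes Iᵢ·(dᵢ/rᵢ)²; contributions add.
A: 20.6 × (2.53/14.4)² = 0.6359 mSv/h
B: 122 × (1.09/5.60)² = 4.622 mSv/h
C: 12.2 × (2.20/16.0)² = 0.2307 mSv/h
Total = 0.6359 + 4.622 + 0.2307 = 5.489 mSv/h.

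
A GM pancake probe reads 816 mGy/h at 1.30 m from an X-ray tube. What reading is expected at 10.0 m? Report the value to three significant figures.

Using I₁d₁² = I₂d₂², the rate at 10.0 m is
(1.30/10.0)² = 0.01690, so 816 × 0.01690 = 13.79 mGy/h.

13.8 mGy/h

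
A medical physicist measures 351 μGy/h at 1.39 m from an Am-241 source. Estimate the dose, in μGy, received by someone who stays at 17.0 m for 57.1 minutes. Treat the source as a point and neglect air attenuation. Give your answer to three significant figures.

2.23 μGy

Applying the 1/r² law, rate at 17.0 m:
351 × (1.39/17.0)² = 351 × 0.006685 = 2.346 μGy/h.
Dose = rate × time = 2.346 μGy/h × 0.9517 h = 2.233 μGy.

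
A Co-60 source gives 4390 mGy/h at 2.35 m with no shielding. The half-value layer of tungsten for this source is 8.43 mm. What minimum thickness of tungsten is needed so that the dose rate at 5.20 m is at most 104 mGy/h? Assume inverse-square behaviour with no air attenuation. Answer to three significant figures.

At 5.20 m, distance alone gives 4390 × (2.35/5.20)² = 4390 × 0.2042 = 896.4 mGy/h.
Further attenuation needed: 896.4/104 = 8.619.
n = log₂(8.619) = 3.108 half-value layers.
Thickness = 3.108 × 8.43 mm = 26.20 mm.

26.2 mm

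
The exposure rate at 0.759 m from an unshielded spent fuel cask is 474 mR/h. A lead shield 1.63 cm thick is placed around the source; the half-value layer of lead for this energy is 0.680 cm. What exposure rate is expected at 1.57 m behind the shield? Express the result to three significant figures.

Distance alone: 474 × (0.759/1.57)² = 474 × 0.2337 = 110.8 mR/h.
Shield: 1.63/0.680 = 2.397 half-value layers → attenuation 2^(−2.397) = 0.1899.
Combined: 110.8 × 0.1899 = 21.04 mR/h.

21.0 mR/h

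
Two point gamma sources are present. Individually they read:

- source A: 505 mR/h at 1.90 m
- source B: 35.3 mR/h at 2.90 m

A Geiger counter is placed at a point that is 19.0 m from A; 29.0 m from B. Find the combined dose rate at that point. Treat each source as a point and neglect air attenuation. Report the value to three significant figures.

Each source contributes Iᵢ·(dᵢ/rᵢ)²; contributions add.
A: 505 × (1.90/19.0)² = 5.050 mR/h
B: 35.3 × (2.90/29.0)² = 0.3530 mR/h
Total = 5.050 + 0.3530 = 5.403 mR/h.

5.40 mR/h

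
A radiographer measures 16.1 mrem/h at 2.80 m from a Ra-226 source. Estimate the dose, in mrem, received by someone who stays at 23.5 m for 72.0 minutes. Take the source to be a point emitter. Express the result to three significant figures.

Since intensity falls as 1/r², rate at 23.5 m:
16.1 × (2.80/23.5)² = 16.1 × 0.01420 = 0.2286 mrem/h.
Dose = rate × time = 0.2286 mrem/h × 1.200 h = 0.2743 mrem.

0.274 mrem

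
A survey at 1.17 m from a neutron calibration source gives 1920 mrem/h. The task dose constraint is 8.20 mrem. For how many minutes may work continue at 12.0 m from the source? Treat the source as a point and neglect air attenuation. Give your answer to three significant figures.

Intensity scales as (d₁/d₂)², so rate at 12.0 m:
1920 × (1.17/12.0)² = 1920 × 0.009506 = 18.25 mrem/h.
Stay time = 8.20 mrem ÷ 18.25 mrem/h = 0.4493 h = 26.96 min.

27.0 min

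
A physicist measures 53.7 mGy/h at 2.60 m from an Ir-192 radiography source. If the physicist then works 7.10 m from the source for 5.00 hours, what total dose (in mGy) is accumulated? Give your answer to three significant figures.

Using I₁d₁² = I₂d₂², rate at 7.10 m:
(2.60/7.10)² = 0.1341, so 53.7 × 0.1341 = 7.201 mGy/h.
Dose = rate × time = 7.201 mGy/h × 5.000 h = 36.00 mGy.

36.0 mGy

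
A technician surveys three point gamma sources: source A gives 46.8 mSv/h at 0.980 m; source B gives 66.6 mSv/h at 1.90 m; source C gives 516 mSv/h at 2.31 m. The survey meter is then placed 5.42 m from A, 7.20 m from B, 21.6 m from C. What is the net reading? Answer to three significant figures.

By superposition, sum each source's inverse-square contribution:
A: 46.8 × (0.980/5.42)² = 1.530 mSv/h
B: 66.6 × (1.90/7.20)² = 4.638 mSv/h
C: 516 × (2.31/21.6)² = 5.902 mSv/h
Total = 1.530 + 4.638 + 5.902 = 12.07 mSv/h.

12.1 mSv/h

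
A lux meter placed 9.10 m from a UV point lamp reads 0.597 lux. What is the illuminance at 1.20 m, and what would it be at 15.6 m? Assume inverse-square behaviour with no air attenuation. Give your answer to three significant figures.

34.3 lux; 0.203 lux

By the inverse-square law,
At 1.20 m: (9.10/1.20)² = 57.51, so 0.597 × 57.51 = 34.33 lux
At 15.6 m: (1.20/15.6)² = 0.005917, so 34.33 × 0.005917 = 0.2031 lux.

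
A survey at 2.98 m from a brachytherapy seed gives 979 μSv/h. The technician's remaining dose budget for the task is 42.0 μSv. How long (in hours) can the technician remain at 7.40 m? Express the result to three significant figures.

0.265 h

Using I₁d₁² = I₂d₂², rate at 7.40 m:
(2.98/7.40)² = 0.1622, so 979 × 0.1622 = 158.8 μSv/h.
Stay time = 42.0 μSv ÷ 158.8 μSv/h = 0.2645 h.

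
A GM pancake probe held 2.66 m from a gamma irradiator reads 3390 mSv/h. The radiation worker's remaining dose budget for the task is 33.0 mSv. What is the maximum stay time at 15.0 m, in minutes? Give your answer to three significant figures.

Applying the 1/r² law, rate at 15.0 m:
(2.66/15.0)² = 0.03145, so 3390 × 0.03145 = 106.6 mSv/h.
Stay time = 33.0 mSv ÷ 106.6 mSv/h = 0.3096 h = 18.58 min.

18.6 min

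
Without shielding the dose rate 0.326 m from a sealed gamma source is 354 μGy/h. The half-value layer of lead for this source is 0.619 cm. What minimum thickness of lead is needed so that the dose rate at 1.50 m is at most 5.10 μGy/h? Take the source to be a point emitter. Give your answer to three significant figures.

1.06 cm

At 1.50 m, distance alone gives (0.326/1.50)² = 0.04723, so 354 × 0.04723 = 16.72 μGy/h.
Further attenuation needed: 16.72/5.10 = 3.278.
n = log₂(3.278) = 1.713 half-value layers.
Thickness = 1.713 × 0.619 cm = 1.060 cm.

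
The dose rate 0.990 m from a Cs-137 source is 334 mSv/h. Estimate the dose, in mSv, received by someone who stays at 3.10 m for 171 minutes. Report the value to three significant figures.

Since intensity falls as 1/r², rate at 3.10 m:
334 × (0.990/3.10)² = 334 × 0.1020 = 34.07 mSv/h.
Dose = rate × time = 34.07 mSv/h × 2.850 h = 97.10 mSv.

97.1 mSv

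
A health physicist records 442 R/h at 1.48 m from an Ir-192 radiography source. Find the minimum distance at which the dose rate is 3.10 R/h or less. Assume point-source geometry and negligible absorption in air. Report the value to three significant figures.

17.7 m

Intensity scales as (d₁/d₂)², so d₂ = d₁·√(I₁/I₂).
I₁/I₂ = 442/3.10 = 142.6, so d₂ = 1.48 × √142.6 = 17.67 m.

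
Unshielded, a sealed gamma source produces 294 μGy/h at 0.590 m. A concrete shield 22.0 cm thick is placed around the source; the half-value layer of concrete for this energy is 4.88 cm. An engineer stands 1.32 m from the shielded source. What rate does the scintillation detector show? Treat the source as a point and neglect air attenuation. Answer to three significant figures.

Distance alone: 294 × (0.590/1.32)² = 294 × 0.1998 = 58.74 μGy/h.
Shield: 22.0/4.88 = 4.508 half-value layers → attenuation 2^(−4.508) = 0.04395.
Combined: 58.74 × 0.04395 = 2.582 μGy/h.

2.58 μGy/h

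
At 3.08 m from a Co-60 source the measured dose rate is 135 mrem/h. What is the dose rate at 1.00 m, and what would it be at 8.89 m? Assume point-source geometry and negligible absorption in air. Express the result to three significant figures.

Intensity scales as (d₁/d₂)², so
At 1.00 m: (3.08/1.00)² = 9.486, so 135 × 9.486 = 1281 mrem/h
At 8.89 m: (1.00/8.89)² = 0.01265, so 1281 × 0.01265 = 16.20 mrem/h.

1280 mrem/h; 16.2 mrem/h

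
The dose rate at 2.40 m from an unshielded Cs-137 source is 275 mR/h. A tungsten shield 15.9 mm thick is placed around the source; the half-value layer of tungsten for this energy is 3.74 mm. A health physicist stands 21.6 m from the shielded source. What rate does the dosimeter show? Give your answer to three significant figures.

Distance alone: 275 × (2.40/21.6)² = 275 × 0.01235 = 3.396 mR/h.
Shield: 15.9/3.74 = 4.251 half-value layers → attenuation 2^(−4.251) = 0.05252.
Combined: 3.396 × 0.05252 = 0.1784 mR/h.

0.178 mR/h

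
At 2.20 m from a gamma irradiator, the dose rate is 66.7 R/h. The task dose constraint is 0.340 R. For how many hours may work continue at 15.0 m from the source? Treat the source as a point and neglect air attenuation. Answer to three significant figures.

0.237 h

Since intensity falls as 1/r², rate at 15.0 m:
(2.20/15.0)² = 0.02151, so 66.7 × 0.02151 = 1.435 R/h.
Stay time = 0.340 R ÷ 1.435 R/h = 0.2369 h.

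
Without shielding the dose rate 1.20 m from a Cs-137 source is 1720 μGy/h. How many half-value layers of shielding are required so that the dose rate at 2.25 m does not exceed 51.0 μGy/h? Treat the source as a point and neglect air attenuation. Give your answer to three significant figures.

3.26 half-value layers

At 2.25 m, distance alone gives (1.20/2.25)² = 0.2844, so 1720 × 0.2844 = 489.2 μGy/h.
Further attenuation needed: 489.2/51.0 = 9.592.
n = log₂(9.592) = 3.262 half-value layers.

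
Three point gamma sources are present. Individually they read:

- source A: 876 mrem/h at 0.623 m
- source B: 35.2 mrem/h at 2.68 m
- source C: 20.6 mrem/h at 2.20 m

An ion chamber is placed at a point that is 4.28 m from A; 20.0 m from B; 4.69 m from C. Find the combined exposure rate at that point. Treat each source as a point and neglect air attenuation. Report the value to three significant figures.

By superposition, sum each source's inverse-square contribution:
A: 876 × (0.623/4.28)² = 18.56 mrem/h
B: 35.2 × (2.68/20.0)² = 0.6321 mrem/h
C: 20.6 × (2.20/4.69)² = 4.533 mrem/h
Total = 18.56 + 0.6321 + 4.533 = 23.73 mrem/h.

23.7 mrem/h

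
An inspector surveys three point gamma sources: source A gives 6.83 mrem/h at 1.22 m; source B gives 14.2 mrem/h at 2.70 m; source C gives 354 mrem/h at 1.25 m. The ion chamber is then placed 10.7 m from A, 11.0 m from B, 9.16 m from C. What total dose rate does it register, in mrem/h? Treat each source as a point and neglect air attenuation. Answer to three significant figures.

7.54 mrem/h

By superposition, sum each source's inverse-square contribution:
A: 6.83 × (1.22/10.7)² = 0.08879 mrem/h
B: 14.2 × (2.70/11.0)² = 0.8555 mrem/h
C: 354 × (1.25/9.16)² = 6.592 mrem/h
Total = 0.08879 + 0.8555 + 6.592 = 7.536 mrem/h.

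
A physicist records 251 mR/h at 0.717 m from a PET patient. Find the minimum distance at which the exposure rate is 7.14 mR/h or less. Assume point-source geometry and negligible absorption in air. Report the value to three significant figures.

By the inverse-square law, d₂ = d₁·√(I₁/I₂).
I₁/I₂ = 251/7.14 = 35.15, so d₂ = 0.717 × √35.15 = 4.251 m.

4.25 m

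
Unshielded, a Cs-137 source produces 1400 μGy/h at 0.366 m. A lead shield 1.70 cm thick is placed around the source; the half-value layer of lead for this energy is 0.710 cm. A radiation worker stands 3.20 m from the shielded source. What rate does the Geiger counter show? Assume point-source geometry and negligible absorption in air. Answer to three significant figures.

3.48 μGy/h

Distance alone: (0.366/3.20)² = 0.01308, so 1400 × 0.01308 = 18.31 μGy/h.
Shield: 1.70/0.710 = 2.394 half-value layers → attenuation 2^(−2.394) = 0.1903.
Combined: 18.31 × 0.1903 = 3.484 μGy/h.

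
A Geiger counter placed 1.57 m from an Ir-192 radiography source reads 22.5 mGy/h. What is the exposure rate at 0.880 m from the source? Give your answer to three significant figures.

Intensity scales as (d₁/d₂)², so scaling from 1.57 m to 0.880 m:
(1.57/0.880)² = 3.183, so 22.5 × 3.183 = 71.62 mGy/h.

71.6 mGy/h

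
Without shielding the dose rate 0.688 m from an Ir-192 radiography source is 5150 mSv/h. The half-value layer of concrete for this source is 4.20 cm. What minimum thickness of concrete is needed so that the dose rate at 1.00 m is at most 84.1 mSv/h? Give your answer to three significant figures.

20.4 cm

At 1.00 m, distance alone gives (0.688/1.00)² = 0.4733, so 5150 × 0.4733 = 2437 mSv/h.
Further attenuation needed: 2437/84.1 = 28.98.
n = log₂(28.98) = 4.857 half-value layers.
Thickness = 4.857 × 4.20 cm = 20.40 cm.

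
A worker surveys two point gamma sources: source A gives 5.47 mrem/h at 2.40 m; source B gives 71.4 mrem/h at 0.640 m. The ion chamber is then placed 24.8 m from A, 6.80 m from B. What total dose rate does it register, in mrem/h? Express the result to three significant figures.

Each source contributes Iᵢ·(dᵢ/rᵢ)²; contributions add.
A: 5.47 × (2.40/24.8)² = 0.05123 mrem/h
B: 71.4 × (0.640/6.80)² = 0.6325 mrem/h
Total = 0.05123 + 0.6325 = 0.6837 mrem/h.

0.684 mrem/h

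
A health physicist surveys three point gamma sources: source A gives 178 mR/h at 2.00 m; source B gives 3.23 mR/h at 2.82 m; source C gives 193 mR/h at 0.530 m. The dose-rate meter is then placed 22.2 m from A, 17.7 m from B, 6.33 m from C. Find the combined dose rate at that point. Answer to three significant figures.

Each source contributes Iᵢ·(dᵢ/rᵢ)²; contributions add.
A: 178 × (2.00/22.2)² = 1.445 mR/h
B: 3.23 × (2.82/17.7)² = 0.08199 mR/h
C: 193 × (0.530/6.33)² = 1.353 mR/h
Total = 1.445 + 0.08199 + 1.353 = 2.880 mR/h.

2.88 mR/h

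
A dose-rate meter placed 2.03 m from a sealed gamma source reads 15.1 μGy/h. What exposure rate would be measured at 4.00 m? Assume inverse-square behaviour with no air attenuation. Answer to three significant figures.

3.89 μGy/h

By the inverse-square law, scaling from 2.03 m to 4.00 m:
(2.03/4.00)² = 0.2576, so 15.1 × 0.2576 = 3.890 μGy/h.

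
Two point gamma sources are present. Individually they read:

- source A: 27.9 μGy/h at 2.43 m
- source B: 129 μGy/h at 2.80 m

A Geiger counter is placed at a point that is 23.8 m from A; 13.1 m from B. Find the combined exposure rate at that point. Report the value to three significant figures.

By superposition, sum each source's inverse-square contribution:
A: 27.9 × (2.43/23.8)² = 0.2908 μGy/h
B: 129 × (2.80/13.1)² = 5.893 μGy/h
Total = 0.2908 + 5.893 = 6.184 μGy/h.

6.18 μGy/h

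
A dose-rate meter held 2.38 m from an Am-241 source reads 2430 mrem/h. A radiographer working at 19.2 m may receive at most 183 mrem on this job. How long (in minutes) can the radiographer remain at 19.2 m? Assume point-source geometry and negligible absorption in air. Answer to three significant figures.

294 min

Intensity scales as (d₁/d₂)², so rate at 19.2 m:
2430 × (2.38/19.2)² = 2430 × 0.01537 = 37.35 mrem/h.
Stay time = 183 mrem ÷ 37.35 mrem/h = 4.900 h = 294.0 min.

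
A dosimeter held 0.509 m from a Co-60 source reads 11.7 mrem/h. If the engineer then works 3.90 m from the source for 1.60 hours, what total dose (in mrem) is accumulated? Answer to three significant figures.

0.319 mrem

Intensity scales as (d₁/d₂)², so rate at 3.90 m:
(0.509/3.90)² = 0.01703, so 11.7 × 0.01703 = 0.1993 mrem/h.
Dose = rate × time = 0.1993 mrem/h × 1.600 h = 0.3189 mrem.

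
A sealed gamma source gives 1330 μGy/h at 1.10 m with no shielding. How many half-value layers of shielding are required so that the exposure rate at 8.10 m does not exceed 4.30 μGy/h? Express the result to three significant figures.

At 8.10 m, distance alone gives 1330 × (1.10/8.10)² = 1330 × 0.01844 = 24.53 μGy/h.
Further attenuation needed: 24.53/4.30 = 5.705.
n = log₂(5.705) = 2.512 half-value layers.

2.51 half-value layers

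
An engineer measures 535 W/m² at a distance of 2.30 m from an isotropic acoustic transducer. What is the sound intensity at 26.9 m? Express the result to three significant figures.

Since intensity falls as 1/r², the rate at 26.9 m is
(2.30/26.9)² = 0.007311, so 535 × 0.007311 = 3.911 W/m².

3.91 W/m²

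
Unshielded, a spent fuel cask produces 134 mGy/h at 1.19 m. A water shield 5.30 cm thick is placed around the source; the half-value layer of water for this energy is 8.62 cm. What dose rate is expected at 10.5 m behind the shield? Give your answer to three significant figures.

Distance alone: 134 × (1.19/10.5)² = 134 × 0.01284 = 1.721 mGy/h.
Shield: 5.30/8.62 = 0.6148 half-value layers → attenuation 2^(−0.6148) = 0.6530.
Combined: 1.721 × 0.6530 = 1.124 mGy/h.

1.12 mGy/h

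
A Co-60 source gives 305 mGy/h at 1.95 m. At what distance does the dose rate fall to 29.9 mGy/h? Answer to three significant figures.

Applying the 1/r² law, d₂ = d₁·√(I₁/I₂).
I₁/I₂ = 305/29.9 = 10.20, so d₂ = 1.95 × √10.20 = 6.228 m.

6.23 m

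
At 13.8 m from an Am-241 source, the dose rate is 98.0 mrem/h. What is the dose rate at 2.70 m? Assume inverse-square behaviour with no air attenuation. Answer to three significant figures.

Since intensity falls as 1/r², the rate at 2.70 m is
(13.8/2.70)² = 26.12, so 98.0 × 26.12 = 2560 mrem/h.

2560 mrem/h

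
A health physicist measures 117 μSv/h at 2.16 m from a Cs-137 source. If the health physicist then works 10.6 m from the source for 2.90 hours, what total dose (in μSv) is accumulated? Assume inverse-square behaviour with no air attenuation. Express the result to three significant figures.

Applying the 1/r² law, rate at 10.6 m:
117 × (2.16/10.6)² = 117 × 0.04152 = 4.858 μSv/h.
Dose = rate × time = 4.858 μSv/h × 2.900 h = 14.09 μSv.

14.1 μSv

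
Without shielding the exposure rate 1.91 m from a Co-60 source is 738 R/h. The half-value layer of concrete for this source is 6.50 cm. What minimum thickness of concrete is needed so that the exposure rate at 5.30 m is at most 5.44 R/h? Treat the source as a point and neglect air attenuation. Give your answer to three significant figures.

26.9 cm

At 5.30 m, distance alone gives 738 × (1.91/5.30)² = 738 × 0.1299 = 95.87 R/h.
Further attenuation needed: 95.87/5.44 = 17.62.
n = log₂(17.62) = 4.139 half-value layers.
Thickness = 4.139 × 6.50 cm = 26.90 cm.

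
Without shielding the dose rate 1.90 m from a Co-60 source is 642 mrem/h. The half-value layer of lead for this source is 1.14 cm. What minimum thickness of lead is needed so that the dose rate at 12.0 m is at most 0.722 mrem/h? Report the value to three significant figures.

5.11 cm

At 12.0 m, distance alone gives 642 × (1.90/12.0)² = 642 × 0.02507 = 16.09 mrem/h.
Further attenuation needed: 16.09/0.722 = 22.29.
n = log₂(22.29) = 4.478 half-value layers.
Thickness = 4.478 × 1.14 cm = 5.105 cm.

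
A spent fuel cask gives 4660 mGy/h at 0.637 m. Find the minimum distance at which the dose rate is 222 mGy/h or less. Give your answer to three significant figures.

2.92 m

By the inverse-square law, d₂ = d₁·√(I₁/I₂).
I₁/I₂ = 4660/222 = 20.99, so d₂ = 0.637 × √20.99 = 2.918 m.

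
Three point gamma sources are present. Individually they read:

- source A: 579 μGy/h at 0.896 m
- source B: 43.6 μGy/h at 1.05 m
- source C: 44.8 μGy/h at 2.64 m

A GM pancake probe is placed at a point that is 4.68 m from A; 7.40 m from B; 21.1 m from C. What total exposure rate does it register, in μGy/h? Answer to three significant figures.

By superposition, sum each source's inverse-square contribution:
A: 579 × (0.896/4.68)² = 21.22 μGy/h
B: 43.6 × (1.05/7.40)² = 0.8778 μGy/h
C: 44.8 × (2.64/21.1)² = 0.7013 μGy/h
Total = 21.22 + 0.8778 + 0.7013 = 22.80 μGy/h.

22.8 μGy/h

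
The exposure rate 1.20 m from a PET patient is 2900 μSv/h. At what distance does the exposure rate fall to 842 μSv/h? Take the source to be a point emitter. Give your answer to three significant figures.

Since intensity falls as 1/r², d₂ = d₁·√(I₁/I₂).
I₁/I₂ = 2900/842 = 3.444, so d₂ = 1.20 × √3.444 = 2.227 m.

2.23 m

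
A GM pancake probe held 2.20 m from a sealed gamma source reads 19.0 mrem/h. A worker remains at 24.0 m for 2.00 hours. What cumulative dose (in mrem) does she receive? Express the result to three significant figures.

Intensity scales as (d₁/d₂)², so rate at 24.0 m:
(2.20/24.0)² = 0.008403, so 19.0 × 0.008403 = 0.1597 mrem/h.
Dose = rate × time = 0.1597 mrem/h × 2.000 h = 0.3194 mrem.

0.319 mrem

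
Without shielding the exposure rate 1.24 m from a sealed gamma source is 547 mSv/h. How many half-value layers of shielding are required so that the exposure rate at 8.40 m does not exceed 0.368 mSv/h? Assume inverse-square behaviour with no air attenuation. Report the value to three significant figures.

At 8.40 m, distance alone gives 547 × (1.24/8.40)² = 547 × 0.02179 = 11.92 mSv/h.
Further attenuation needed: 11.92/0.368 = 32.39.
n = log₂(32.39) = 5.017 half-value layers.

5.02 half-value layers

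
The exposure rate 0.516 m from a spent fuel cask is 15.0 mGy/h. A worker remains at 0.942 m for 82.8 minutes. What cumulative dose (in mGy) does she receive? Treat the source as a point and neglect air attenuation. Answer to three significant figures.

Applying the 1/r² law, rate at 0.942 m:
(0.516/0.942)² = 0.3001, so 15.0 × 0.3001 = 4.502 mGy/h.
Dose = rate × time = 4.502 mGy/h × 1.380 h = 6.213 mGy.

6.21 mGy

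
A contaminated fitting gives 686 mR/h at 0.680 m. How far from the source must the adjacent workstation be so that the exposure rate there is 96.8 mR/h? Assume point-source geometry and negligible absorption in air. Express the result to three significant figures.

1.81 m

Intensity scales as (d₁/d₂)², so d₂ = d₁·√(I₁/I₂).
I₁/I₂ = 686/96.8 = 7.087, so d₂ = 0.680 × √7.087 = 1.810 m.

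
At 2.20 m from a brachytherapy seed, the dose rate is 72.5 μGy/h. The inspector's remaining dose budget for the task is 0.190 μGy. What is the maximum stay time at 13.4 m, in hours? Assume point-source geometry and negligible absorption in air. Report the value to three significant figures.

0.0972 h

By the inverse-square law, rate at 13.4 m:
72.5 × (2.20/13.4)² = 72.5 × 0.02695 = 1.954 μGy/h.
Stay time = 0.190 μGy ÷ 1.954 μGy/h = 0.09724 h.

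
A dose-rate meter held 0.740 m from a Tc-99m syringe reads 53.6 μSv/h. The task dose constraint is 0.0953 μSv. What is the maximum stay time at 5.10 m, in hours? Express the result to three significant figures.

Intensity scales as (d₁/d₂)², so rate at 5.10 m:
53.6 × (0.740/5.10)² = 53.6 × 0.02105 = 1.128 μSv/h.
Stay time = 0.0953 μSv ÷ 1.128 μSv/h = 0.08449 h.

0.0845 h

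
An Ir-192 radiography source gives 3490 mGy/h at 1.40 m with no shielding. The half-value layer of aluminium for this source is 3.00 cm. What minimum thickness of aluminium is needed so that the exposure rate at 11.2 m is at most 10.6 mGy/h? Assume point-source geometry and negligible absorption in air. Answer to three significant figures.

7.09 cm

At 11.2 m, distance alone gives (1.40/11.2)² = 0.01562, so 3490 × 0.01562 = 54.51 mGy/h.
Further attenuation needed: 54.51/10.6 = 5.142.
n = log₂(5.142) = 2.362 half-value layers.
Thickness = 2.362 × 3.00 cm = 7.086 cm.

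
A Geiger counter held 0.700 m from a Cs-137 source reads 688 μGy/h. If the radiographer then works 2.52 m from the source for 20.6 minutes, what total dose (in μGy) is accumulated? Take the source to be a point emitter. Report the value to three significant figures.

Since intensity falls as 1/r², rate at 2.52 m:
(0.700/2.52)² = 0.07716, so 688 × 0.07716 = 53.09 μGy/h.
Dose = rate × time = 53.09 μGy/h × 0.3433 h = 18.23 μGy.

18.2 μGy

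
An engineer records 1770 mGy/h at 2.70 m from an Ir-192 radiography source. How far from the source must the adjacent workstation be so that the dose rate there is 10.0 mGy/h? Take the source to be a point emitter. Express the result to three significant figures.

Since intensity falls as 1/r², d₂ = d₁·√(I₁/I₂).
I₁/I₂ = 1770/10.0 = 177.0, so d₂ = 2.70 × √177.0 = 35.92 m.

35.9 m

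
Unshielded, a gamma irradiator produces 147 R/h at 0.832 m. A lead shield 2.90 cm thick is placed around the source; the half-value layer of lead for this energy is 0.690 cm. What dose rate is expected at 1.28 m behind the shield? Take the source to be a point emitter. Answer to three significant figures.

Distance alone: (0.832/1.28)² = 0.4225, so 147 × 0.4225 = 62.11 R/h.
Shield: 2.90/0.690 = 4.203 half-value layers → attenuation 2^(−4.203) = 0.05430.
Combined: 62.11 × 0.05430 = 3.373 R/h.

3.37 R/h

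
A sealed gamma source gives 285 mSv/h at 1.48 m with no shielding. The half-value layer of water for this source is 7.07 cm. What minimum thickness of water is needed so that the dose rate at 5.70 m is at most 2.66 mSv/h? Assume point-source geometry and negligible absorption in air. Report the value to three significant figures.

20.2 cm

At 5.70 m, distance alone gives (1.48/5.70)² = 0.06742, so 285 × 0.06742 = 19.21 mSv/h.
Further attenuation needed: 19.21/2.66 = 7.222.
n = log₂(7.222) = 2.852 half-value layers.
Thickness = 2.852 × 7.07 cm = 20.16 cm.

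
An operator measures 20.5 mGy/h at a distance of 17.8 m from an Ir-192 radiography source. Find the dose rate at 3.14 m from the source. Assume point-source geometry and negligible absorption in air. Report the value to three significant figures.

By the inverse-square law, the rate at 3.14 m is
20.5 × (17.8/3.14)² = 20.5 × 32.14 = 658.9 mGy/h.

659 mGy/h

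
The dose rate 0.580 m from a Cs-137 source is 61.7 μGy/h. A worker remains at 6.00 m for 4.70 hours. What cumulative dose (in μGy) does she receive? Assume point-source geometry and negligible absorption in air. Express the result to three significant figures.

Using I₁d₁² = I₂d₂², rate at 6.00 m:
(0.580/6.00)² = 0.009344, so 61.7 × 0.009344 = 0.5765 μGy/h.
Dose = rate × time = 0.5765 μGy/h × 4.700 h = 2.710 μGy.

2.71 μGy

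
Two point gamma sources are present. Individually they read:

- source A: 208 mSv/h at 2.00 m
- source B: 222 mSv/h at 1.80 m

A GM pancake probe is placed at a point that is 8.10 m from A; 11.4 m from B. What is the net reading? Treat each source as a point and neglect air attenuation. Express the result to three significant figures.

18.2 mSv/h

By superposition, sum each source's inverse-square contribution:
A: 208 × (2.00/8.10)² = 12.68 mSv/h
B: 222 × (1.80/11.4)² = 5.535 mSv/h
Total = 12.68 + 5.535 = 18.21 mSv/h.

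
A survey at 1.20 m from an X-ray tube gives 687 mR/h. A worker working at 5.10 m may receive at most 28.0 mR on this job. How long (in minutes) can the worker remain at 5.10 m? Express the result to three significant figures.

44.2 min

By the inverse-square law, rate at 5.10 m:
(1.20/5.10)² = 0.05536, so 687 × 0.05536 = 38.03 mR/h.
Stay time = 28.0 mR ÷ 38.03 mR/h = 0.7363 h = 44.18 min.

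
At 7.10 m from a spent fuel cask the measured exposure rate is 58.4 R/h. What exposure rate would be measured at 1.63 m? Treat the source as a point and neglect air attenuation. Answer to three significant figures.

1110 R/h

Using I₁d₁² = I₂d₂², scaling from 7.10 m to 1.63 m:
(7.10/1.63)² = 18.97, so 58.4 × 18.97 = 1108 R/h.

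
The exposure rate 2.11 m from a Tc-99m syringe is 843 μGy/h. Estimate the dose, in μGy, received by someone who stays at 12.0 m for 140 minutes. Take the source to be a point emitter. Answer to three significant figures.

By the inverse-square law, rate at 12.0 m:
(2.11/12.0)² = 0.03092, so 843 × 0.03092 = 26.07 μGy/h.
Dose = rate × time = 26.07 μGy/h × 2.333 h = 60.82 μGy.

60.8 μGy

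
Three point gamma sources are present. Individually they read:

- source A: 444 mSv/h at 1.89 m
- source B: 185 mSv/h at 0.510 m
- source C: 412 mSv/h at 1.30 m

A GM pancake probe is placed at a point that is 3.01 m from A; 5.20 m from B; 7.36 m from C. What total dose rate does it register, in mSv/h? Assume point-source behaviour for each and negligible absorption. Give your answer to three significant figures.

190 mSv/h

Each source contributes Iᵢ·(dᵢ/rᵢ)²; contributions add.
A: 444 × (1.89/3.01)² = 175.1 mSv/h
B: 185 × (0.510/5.20)² = 1.780 mSv/h
C: 412 × (1.30/7.36)² = 12.85 mSv/h
Total = 175.1 + 1.780 + 12.85 = 189.7 mSv/h.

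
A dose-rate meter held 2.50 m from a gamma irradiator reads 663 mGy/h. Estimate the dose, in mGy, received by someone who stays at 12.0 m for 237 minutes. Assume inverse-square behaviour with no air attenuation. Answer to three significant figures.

114 mGy

By the inverse-square law, rate at 12.0 m:
663 × (2.50/12.0)² = 663 × 0.04340 = 28.77 mGy/h.
Dose = rate × time = 28.77 mGy/h × 3.950 h = 113.6 mGy.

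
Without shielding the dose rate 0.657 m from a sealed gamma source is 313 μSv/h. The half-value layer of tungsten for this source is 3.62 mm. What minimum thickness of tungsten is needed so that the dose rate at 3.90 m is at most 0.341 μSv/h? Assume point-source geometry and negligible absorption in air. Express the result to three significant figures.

At 3.90 m, distance alone gives 313 × (0.657/3.90)² = 313 × 0.02838 = 8.883 μSv/h.
Further attenuation needed: 8.883/0.341 = 26.05.
n = log₂(26.05) = 4.703 half-value layers.
Thickness = 4.703 × 3.62 mm = 17.02 mm.

17.0 mm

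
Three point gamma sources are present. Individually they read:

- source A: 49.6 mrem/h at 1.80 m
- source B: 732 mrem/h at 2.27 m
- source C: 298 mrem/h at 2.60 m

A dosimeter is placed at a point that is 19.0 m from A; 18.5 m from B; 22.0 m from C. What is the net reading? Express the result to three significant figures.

15.6 mrem/h

Each source contributes Iᵢ·(dᵢ/rᵢ)²; contributions add.
A: 49.6 × (1.80/19.0)² = 0.4452 mrem/h
B: 732 × (2.27/18.5)² = 11.02 mrem/h
C: 298 × (2.60/22.0)² = 4.162 mrem/h
Total = 0.4452 + 11.02 + 4.162 = 15.63 mrem/h.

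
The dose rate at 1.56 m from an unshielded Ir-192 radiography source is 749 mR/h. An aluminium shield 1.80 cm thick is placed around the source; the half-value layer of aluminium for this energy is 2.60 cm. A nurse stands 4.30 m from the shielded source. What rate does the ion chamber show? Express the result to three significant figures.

Distance alone: (1.56/4.30)² = 0.1316, so 749 × 0.1316 = 98.57 mR/h.
Shield: 1.80/2.60 = 0.6923 half-value layers → attenuation 2^(−0.6923) = 0.6189.
Combined: 98.57 × 0.6189 = 61.00 mR/h.

61.0 mR/h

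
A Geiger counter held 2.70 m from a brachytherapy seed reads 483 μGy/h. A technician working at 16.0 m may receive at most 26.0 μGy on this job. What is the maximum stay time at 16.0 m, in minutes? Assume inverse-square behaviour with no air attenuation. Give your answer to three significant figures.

Using I₁d₁² = I₂d₂², rate at 16.0 m:
(2.70/16.0)² = 0.02848, so 483 × 0.02848 = 13.76 μGy/h.
Stay time = 26.0 μGy ÷ 13.76 μGy/h = 1.890 h = 113.4 min.

113 min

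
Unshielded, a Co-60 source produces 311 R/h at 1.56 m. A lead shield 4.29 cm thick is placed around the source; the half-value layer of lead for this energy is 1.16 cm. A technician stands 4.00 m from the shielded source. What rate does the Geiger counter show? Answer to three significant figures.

3.64 R/h

Distance alone: 311 × (1.56/4.00)² = 311 × 0.1521 = 47.30 R/h.
Shield: 4.29/1.16 = 3.698 half-value layers → attenuation 2^(−3.698) = 0.07705.
Combined: 47.30 × 0.07705 = 3.644 R/h.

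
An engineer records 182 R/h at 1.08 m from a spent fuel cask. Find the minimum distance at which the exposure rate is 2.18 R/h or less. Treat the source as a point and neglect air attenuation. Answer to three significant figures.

9.87 m

Since intensity falls as 1/r², d₂ = d₁·√(I₁/I₂).
I₁/I₂ = 182/2.18 = 83.49, so d₂ = 1.08 × √83.49 = 9.868 m.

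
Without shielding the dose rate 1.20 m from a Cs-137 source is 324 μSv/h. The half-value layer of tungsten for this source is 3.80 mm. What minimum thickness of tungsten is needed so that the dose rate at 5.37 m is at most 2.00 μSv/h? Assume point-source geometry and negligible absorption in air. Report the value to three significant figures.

11.5 mm

At 5.37 m, distance alone gives 324 × (1.20/5.37)² = 324 × 0.04994 = 16.18 μSv/h.
Further attenuation needed: 16.18/2.00 = 8.090.
n = log₂(8.090) = 3.016 half-value layers.
Thickness = 3.016 × 3.80 mm = 11.46 mm.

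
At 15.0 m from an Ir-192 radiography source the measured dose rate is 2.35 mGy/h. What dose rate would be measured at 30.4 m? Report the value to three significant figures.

0.572 mGy/h

Since intensity falls as 1/r², scaling from 15.0 m to 30.4 m:
2.35 × (15.0/30.4)² = 2.35 × 0.2435 = 0.5722 mGy/h.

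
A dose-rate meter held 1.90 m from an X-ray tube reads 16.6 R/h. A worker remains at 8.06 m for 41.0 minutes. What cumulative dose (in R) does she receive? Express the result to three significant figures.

Intensity scales as (d₁/d₂)², so rate at 8.06 m:
(1.90/8.06)² = 0.05557, so 16.6 × 0.05557 = 0.9225 R/h.
Dose = rate × time = 0.9225 R/h × 0.6833 h = 0.6303 R.

0.630 R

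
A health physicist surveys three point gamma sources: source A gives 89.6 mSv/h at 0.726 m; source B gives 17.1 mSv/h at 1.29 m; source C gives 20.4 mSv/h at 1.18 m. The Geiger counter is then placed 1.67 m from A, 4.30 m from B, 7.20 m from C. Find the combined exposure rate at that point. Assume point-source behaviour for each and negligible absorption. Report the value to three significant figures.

By superposition, sum each source's inverse-square contribution:
A: 89.6 × (0.726/1.67)² = 16.93 mSv/h
B: 17.1 × (1.29/4.30)² = 1.539 mSv/h
C: 20.4 × (1.18/7.20)² = 0.5479 mSv/h
Total = 16.93 + 1.539 + 0.5479 = 19.02 mSv/h.

19.0 mSv/h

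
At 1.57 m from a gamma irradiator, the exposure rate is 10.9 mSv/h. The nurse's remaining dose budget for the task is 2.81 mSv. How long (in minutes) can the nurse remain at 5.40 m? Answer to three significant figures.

Since intensity falls as 1/r², rate at 5.40 m:
(1.57/5.40)² = 0.08453, so 10.9 × 0.08453 = 0.9214 mSv/h.
Stay time = 2.81 mSv ÷ 0.9214 mSv/h = 3.050 h = 183.0 min.

183 min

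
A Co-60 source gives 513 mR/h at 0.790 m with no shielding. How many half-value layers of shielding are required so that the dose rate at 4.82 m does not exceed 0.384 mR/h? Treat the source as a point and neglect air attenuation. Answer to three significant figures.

At 4.82 m, distance alone gives (0.790/4.82)² = 0.02686, so 513 × 0.02686 = 13.78 mR/h.
Further attenuation needed: 13.78/0.384 = 35.89.
n = log₂(35.89) = 5.166 half-value layers.

5.17 half-value layers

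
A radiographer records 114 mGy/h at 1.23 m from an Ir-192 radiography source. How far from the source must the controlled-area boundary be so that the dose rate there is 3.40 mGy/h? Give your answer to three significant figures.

By the inverse-square law, d₂ = d₁·√(I₁/I₂).
I₁/I₂ = 114/3.40 = 33.53, so d₂ = 1.23 × √33.53 = 7.122 m.

7.12 m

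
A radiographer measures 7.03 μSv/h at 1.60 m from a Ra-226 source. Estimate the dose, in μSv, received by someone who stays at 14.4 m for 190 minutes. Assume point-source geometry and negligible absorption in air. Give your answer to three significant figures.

0.275 μSv

Using I₁d₁² = I₂d₂², rate at 14.4 m:
7.03 × (1.60/14.4)² = 7.03 × 0.01235 = 0.08682 μSv/h.
Dose = rate × time = 0.08682 μSv/h × 3.167 h = 0.2750 μSv.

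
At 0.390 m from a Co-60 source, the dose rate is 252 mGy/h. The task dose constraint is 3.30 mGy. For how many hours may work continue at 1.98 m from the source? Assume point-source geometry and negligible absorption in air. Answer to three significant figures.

Since intensity falls as 1/r², rate at 1.98 m:
252 × (0.390/1.98)² = 252 × 0.03880 = 9.778 mGy/h.
Stay time = 3.30 mGy ÷ 9.778 mGy/h = 0.3375 h.

0.338 h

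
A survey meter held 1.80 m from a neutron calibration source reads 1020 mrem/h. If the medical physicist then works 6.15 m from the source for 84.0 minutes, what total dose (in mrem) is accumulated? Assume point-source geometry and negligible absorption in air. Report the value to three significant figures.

122 mrem

Since intensity falls as 1/r², rate at 6.15 m:
1020 × (1.80/6.15)² = 1020 × 0.08566 = 87.37 mrem/h.
Dose = rate × time = 87.37 mrem/h × 1.400 h = 122.3 mrem.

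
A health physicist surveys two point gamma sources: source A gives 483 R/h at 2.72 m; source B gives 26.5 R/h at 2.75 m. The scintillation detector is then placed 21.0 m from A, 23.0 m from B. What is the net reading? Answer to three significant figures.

By superposition, sum each source's inverse-square contribution:
A: 483 × (2.72/21.0)² = 8.103 R/h
B: 26.5 × (2.75/23.0)² = 0.3788 R/h
Total = 8.103 + 0.3788 = 8.482 R/h.

8.48 R/h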